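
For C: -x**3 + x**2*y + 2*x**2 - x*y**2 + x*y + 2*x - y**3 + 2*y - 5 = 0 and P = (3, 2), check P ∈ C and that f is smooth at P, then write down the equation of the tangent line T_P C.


Tangent line at P: -3*x - 10*y + 29 = 0.

Step 1: f(3, 2) = 0, so P lies on C.
Step 2: partial derivatives
  f_x(x, y) = -3*x**2 + 2*x*y + 4*x - y**2 + y + 2, f_y(x, y) = x**2 - 2*x*y + x - 3*y**2 + 2.
  f_x(P) = -3, f_y(P) = -10 (gradient nonzero, so P is smooth).
Step 3: tangent line at P: -3·(x − 3) + -10·(y − 2) = 0.
Expanding: -3*x - 10*y + 29 = 0.


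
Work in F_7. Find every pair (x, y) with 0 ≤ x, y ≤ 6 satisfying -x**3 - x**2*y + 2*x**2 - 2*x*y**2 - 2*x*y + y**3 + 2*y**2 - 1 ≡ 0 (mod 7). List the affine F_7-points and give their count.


Affine F_7-points: {(0, 6), (1, 0), (3, 1), (3, 4), (3, 6), (4, 4), (5, 4), (6, 2)}; count = 8.

For each of the 49 pairs (x, y) ∈ F_7², evaluate f(x, y) mod 7. Record the zeros.
  x = 0: [0↦6, 1↦2, 2↦1, 3↦2, 4↦4, 5↦6, 6↦0]  zeros at y ∈ {6}
  x = 1: [0↦0, 1↦5, 2↦2, 3↦4, 4↦3, 5↦5, 6↦2]  zeros at y ∈ {0}
  x = 2: [0↦6, 1↦4, 2↦4, 3↦5, 4↦6, 5↦6, 6↦4]  zeros at y ∈ ∅
  x = 3: [0↦4, 1↦0, 2↦1, 3↦6, 4↦0, 5↦3, 6↦0]  zeros at y ∈ {1, 4, 6}
  x = 4: [0↦2, 1↦1, 2↦1, 3↦1, 4↦0, 5↦4, 6↦5]  zeros at y ∈ {4}
  x = 5: [0↦1, 1↦1, 2↦5, 3↦5, 4↦0, 5↦3, 6↦6]  zeros at y ∈ {4}
  x = 6: [0↦2, 1↦1, 2↦0, 3↦5, 4↦1, 5↦1, 6↦4]  zeros at y ∈ {2}
Collecting zeros: affine points = {(0, 6), (1, 0), (3, 1), (3, 4), (3, 6), (4, 4), (5, 4), (6, 2)}.
Total count |C(F_7)_aff| = 8.


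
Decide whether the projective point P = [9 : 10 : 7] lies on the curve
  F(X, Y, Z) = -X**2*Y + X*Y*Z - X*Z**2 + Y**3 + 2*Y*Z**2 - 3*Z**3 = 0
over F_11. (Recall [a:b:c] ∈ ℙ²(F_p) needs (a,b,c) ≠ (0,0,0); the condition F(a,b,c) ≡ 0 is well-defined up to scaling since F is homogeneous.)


F(9,10,7) ≡ 0 (mod 11); P is on the curve.

Evaluate F(9, 10, 7) term-by-term (mod 11).
  -X**2*Y ↦ -1·81·10·1 = -810
  X*Y*Z ↦ 1·9·10·7 = 630
  -X*Z**2 ↦ -1·9·1·49 = -441
  Y**3 ↦ 1·1·1000·1 = 1000
  2*Y*Z**2 ↦ 2·1·10·49 = 980
  -3*Z**3 ↦ -3·1·1·343 = -1029
Sum: F(9, 10, 7) = (-810) + (630) + (-441) + (1000) + (980) + (-1029) = 330.
Reducing mod 11: 330 ≡ 0 (mod 11).
Since F(a, b, c) ≡ 0 (mod 11), P lies on the curve.


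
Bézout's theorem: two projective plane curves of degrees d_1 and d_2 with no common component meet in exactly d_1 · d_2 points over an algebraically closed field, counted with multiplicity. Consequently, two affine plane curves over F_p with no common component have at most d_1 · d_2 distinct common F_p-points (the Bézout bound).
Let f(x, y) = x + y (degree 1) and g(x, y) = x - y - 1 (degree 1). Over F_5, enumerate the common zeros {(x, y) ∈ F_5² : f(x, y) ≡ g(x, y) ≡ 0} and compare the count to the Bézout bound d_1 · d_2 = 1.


Common zeros: {(3, 2)}; count = 1; Bézout bound = 1.

deg(f) = 1, deg(g) = 1, so Bézout bound = 1.
Scan x ∈ F_5. For each x, list the y ∈ F_5 with f(x, y) ≡ 0 and those with g(x, y) ≡ 0 (mod 5); the common zeros in that column are the intersection.
  x = 0: f ≡ 0 at y ∈ {0}; g ≡ 0 at y ∈ {4}; common: ∅.
  x = 1: f ≡ 0 at y ∈ {4}; g ≡ 0 at y ∈ {0}; common: ∅.
  x = 2: f ≡ 0 at y ∈ {3}; g ≡ 0 at y ∈ {1}; common: ∅.
  x = 3: f ≡ 0 at y ∈ {2}; g ≡ 0 at y ∈ {2}; common: {2}.
  x = 4: f ≡ 0 at y ∈ {1}; g ≡ 0 at y ∈ {3}; common: ∅.
Collecting: common zeros = {(3, 2)}, so the count is 1.
Comparison with the Bézout bound: 1 ≤ 1 = deg(f)·deg(g), as expected for curves with no common component (the bound is attained).


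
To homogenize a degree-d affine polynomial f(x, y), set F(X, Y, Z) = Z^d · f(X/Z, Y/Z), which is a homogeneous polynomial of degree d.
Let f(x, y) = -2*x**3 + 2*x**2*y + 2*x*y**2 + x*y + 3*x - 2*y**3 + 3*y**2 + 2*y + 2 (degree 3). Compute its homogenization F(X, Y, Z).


F(X, Y, Z) = -2*X**3 + 2*X**2*Y + 2*X*Y**2 + X*Y*Z + 3*X*Z**2 - 2*Y**3 + 3*Y**2*Z + 2*Y*Z**2 + 2*Z**3

deg(f) = 3.
Substitute x = X/Z, y = Y/Z into f, then multiply by Z^3.
  monomial -2·x^3·y^0 ↦ -2·X^3·Y^0·Z^0.
  monomial 2·x^2·y^1 ↦ 2·X^2·Y^1·Z^0.
  monomial 2·x^1·y^2 ↦ 2·X^1·Y^2·Z^0.
  monomial 1·x^1·y^1 ↦ 1·X^1·Y^1·Z^1.
  monomial 3·x^1·y^0 ↦ 3·X^1·Y^0·Z^2.
  monomial -2·x^0·y^3 ↦ -2·X^0·Y^3·Z^0.
  monomial 3·x^0·y^2 ↦ 3·X^0·Y^2·Z^1.
  monomial 2·x^0·y^1 ↦ 2·X^0·Y^1·Z^2.
  monomial 2·x^0·y^0 ↦ 2·X^0·Y^0·Z^3.
Collecting: F(X, Y, Z) = -2*X**3 + 2*X**2*Y + 2*X*Y**2 + X*Y*Z + 3*X*Z**2 - 2*Y**3 + 3*Y**2*Z + 2*Y*Z**2 + 2*Z**3.


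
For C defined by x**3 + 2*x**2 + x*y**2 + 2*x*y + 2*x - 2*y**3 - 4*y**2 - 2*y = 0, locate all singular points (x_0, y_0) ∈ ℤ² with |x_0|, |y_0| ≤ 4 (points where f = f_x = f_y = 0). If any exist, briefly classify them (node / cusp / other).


Singular points: {(-1, -1)}; classification: node.

Compute partial derivatives:
  f_x = 3*x**2 + 4*x + y**2 + 2*y + 2.
  f_y = 2*x*y + 2*x - 6*y**2 - 8*y - 2.
Scan x_0 ∈ {−4, ..., 4}. For each x_0, f_y(x_0, y) is a polynomial in y; find its integer roots y ∈ {−4, ..., 4}, then test f_x and f at those candidates.
  x = -4: f_y(-4, y) = -6*y**2 - 16*y - 10; vanishes at y ∈ {-1}. (-4, -1): f_x = 33 ≠ 0.
  x = -3: f_y(-3, y) = -6*y**2 - 14*y - 8; vanishes at y ∈ {-1}. (-3, -1): f_x = 16 ≠ 0.
  x = -2: f_y(-2, y) = -6*y**2 - 12*y - 6; vanishes at y ∈ {-1}. (-2, -1): f_x = 5 ≠ 0.
  x = -1: f_y(-1, y) = -6*y**2 - 10*y - 4; vanishes at y ∈ {-1}. (-1, -1): f_x = 0, f = 0 — SINGULAR.
  x = 0: f_y(0, y) = -6*y**2 - 8*y - 2; vanishes at y ∈ {-1}. (0, -1): f_x = 1 ≠ 0.
  x = 1: f_y(1, y) = -6*y**2 - 6*y; vanishes at y ∈ {-1, 0}. (1, -1): f_x = 8 ≠ 0; (1, 0): f_x = 9 ≠ 0.
  x = 2: f_y(2, y) = -6*y**2 - 4*y + 2; vanishes at y ∈ {-1}. (2, -1): f_x = 21 ≠ 0.
  x = 3: f_y(3, y) = -6*y**2 - 2*y + 4; vanishes at y ∈ {-1}. (3, -1): f_x = 40 ≠ 0.
  x = 4: f_y(4, y) = 6 - 6*y**2; vanishes at y ∈ {-1, 1}. (4, -1): f_x = 65 ≠ 0; (4, 1): f_x = 69 ≠ 0.
Only singular point on the grid: (-1, -1).
Classify: substitute x = -1 + u, y = -1 + v and expand: f = u**3 - u**2 + u*v**2 - 2*v**3 + v**2.
No constant or linear terms (consistent with a singular point). Quadratic part: -u**2 + v**2. Cubic part: u**3 + u*v**2 - 2*v**3.
The quadratic part v**2 - u**2 = (v − u)(v + u) splits into two distinct linear factors, so there are two distinct tangent lines y − -1 = ±(x − -1) — this is a node (ordinary double point).
Classification: node.


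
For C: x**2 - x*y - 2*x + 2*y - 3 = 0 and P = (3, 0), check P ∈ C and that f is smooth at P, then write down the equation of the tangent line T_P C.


Tangent line at P: 4*x - y - 12 = 0.

Step 1: f(3, 0) = 0, so P lies on C.
Step 2: partial derivatives
  f_x(x, y) = 2*x - y - 2, f_y(x, y) = 2 - x.
  f_x(P) = 4, f_y(P) = -1 (gradient nonzero, so P is smooth).
Step 3: tangent line at P: 4·(x − 3) + -1·(y − 0) = 0.
Expanding: 4*x - y - 12 = 0.


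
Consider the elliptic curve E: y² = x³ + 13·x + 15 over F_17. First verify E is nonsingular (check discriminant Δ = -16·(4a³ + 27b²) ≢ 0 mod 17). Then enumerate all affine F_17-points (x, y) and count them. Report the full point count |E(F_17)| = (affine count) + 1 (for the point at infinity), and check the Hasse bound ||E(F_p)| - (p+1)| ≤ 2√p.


Affine points = {(0, 7), (0, 10), (2, 7), (2, 10), (3, 8), (3, 9), (5, 1), (5, 16), (8, 6), (8, 11), (13, 1), (13, 16), (14, 0), (15, 7), (15, 10), (16, 1), (16, 16)}; affine count = 17; |E(F_17)| = 18.

Discriminant check: Δ ∝ 4a³ + 27b² = 4·13³ + 27·15² = 4·2197 + 27·225 ≡ 5 (mod 17). Nonzero ⇒ E is nonsingular.
For each x ∈ F_17, compute rhs = x³ + 13·x + 15 mod 17, then count y ∈ F_17 with y² ≡ rhs.
  x = 0: rhs = 15, matching y values: 7, 10 (2 points).
  x = 1: rhs = 12, matching y values: none (0 points).
  x = 2: rhs = 15, matching y values: 7, 10 (2 points).
  x = 3: rhs = 13, matching y values: 8, 9 (2 points).
  x = 4: rhs = 12, matching y values: none (0 points).
  x = 5: rhs = 1, matching y values: 1, 16 (2 points).
  x = 6: rhs = 3, matching y values: none (0 points).
  x = 7: rhs = 7, matching y values: none (0 points).
  x = 8: rhs = 2, matching y values: 6, 11 (2 points).
  x = 9: rhs = 11, matching y values: none (0 points).
  x = 10: rhs = 6, matching y values: none (0 points).
  x = 11: rhs = 10, matching y values: none (0 points).
  x = 12: rhs = 12, matching y values: none (0 points).
  x = 13: rhs = 1, matching y values: 1, 16 (2 points).
  x = 14: rhs = 0, matching y values: 0 (1 points).
  x = 15: rhs = 15, matching y values: 7, 10 (2 points).
  x = 16: rhs = 1, matching y values: 1, 16 (2 points).
Total affine count: 17.
Full point count |E(F_17)| = 17 + 1 = 18.
Hasse bound: |18 − (17+1)| = |0| = 0 ≤ 2√17 ≈ 8.2462 ✓.


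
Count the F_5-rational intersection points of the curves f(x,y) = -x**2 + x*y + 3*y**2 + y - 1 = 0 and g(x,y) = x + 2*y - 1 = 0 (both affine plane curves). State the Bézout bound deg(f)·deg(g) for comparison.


Common zeros: ∅; count = 0; Bézout bound = 2.

deg(f) = 2, deg(g) = 1, so Bézout bound = 2.
Scan x ∈ F_5. For each x, list the y ∈ F_5 with f(x, y) ≡ 0 and those with g(x, y) ≡ 0 (mod 5); the common zeros in that column are the intersection.
  x = 0: f ≡ 0 at y ∈ ∅; g ≡ 0 at y ∈ {3}; common: ∅.
  x = 1: f ≡ 0 at y ∈ ∅; g ≡ 0 at y ∈ {0}; common: ∅.
  x = 2: f ≡ 0 at y ∈ {0, 4}; g ≡ 0 at y ∈ {2}; common: ∅.
  x = 3: f ≡ 0 at y ∈ {0, 2}; g ≡ 0 at y ∈ {4}; common: ∅.
  x = 4: f ≡ 0 at y ∈ {2, 3}; g ≡ 0 at y ∈ {1}; common: ∅.
Collecting: common zeros = ∅, so the count is 0.
Comparison with the Bézout bound: 0 ≤ 2 = deg(f)·deg(g), as expected for curves with no common component (the affine F_5-count falls short of the bound because intersections may lie at infinity, over extension fields, or carry multiplicity).


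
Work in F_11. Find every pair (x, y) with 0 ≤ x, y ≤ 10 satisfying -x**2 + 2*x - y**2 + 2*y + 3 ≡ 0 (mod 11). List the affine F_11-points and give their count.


Affine F_11-points: {(0, 3), (0, 10), (1, 5), (1, 8), (2, 3), (2, 10), (3, 0), (3, 2), (5, 1), (8, 1), (10, 0), (10, 2)}; count = 12.

For each of the 121 pairs (x, y) ∈ F_11², evaluate f(x, y) mod 11. Record the zeros.
  x = 0: [0↦3, 1↦4, 2↦3, 3↦0, 4↦6, 5↦10, 6↦1, 7↦1, 8↦10, 9↦6, 10↦0]  zeros at y ∈ {3, 10}
  x = 1: [0↦4, 1↦5, 2↦4, 3↦1, 4↦7, 5↦0, 6↦2, 7↦2, 8↦0, 9↦7, 10↦1]  zeros at y ∈ {5, 8}
  x = 2: [0↦3, 1↦4, 2↦3, 3↦0, 4↦6, 5↦10, 6↦1, 7↦1, 8↦10, 9↦6, 10↦0]  zeros at y ∈ {3, 10}
  x = 3: [0↦0, 1↦1, 2↦0, 3↦8, 4↦3, 5↦7, 6↦9, 7↦9, 8↦7, 9↦3, 10↦8]  zeros at y ∈ {0, 2}
  x = 4: [0↦6, 1↦7, 2↦6, 3↦3, 4↦9, 5↦2, 6↦4, 7↦4, 8↦2, 9↦9, 10↦3]  zeros at y ∈ ∅
  x = 5: [0↦10, 1↦0, 2↦10, 3↦7, 4↦2, 5↦6, 6↦8, 7↦8, 8↦6, 9↦2, 10↦7]  zeros at y ∈ {1}
  x = 6: [0↦1, 1↦2, 2↦1, 3↦9, 4↦4, 5↦8, 6↦10, 7↦10, 8↦8, 9↦4, 10↦9]  zeros at y ∈ ∅
  x = 7: [0↦1, 1↦2, 2↦1, 3↦9, 4↦4, 5↦8, 6↦10, 7↦10, 8↦8, 9↦4, 10↦9]  zeros at y ∈ ∅
  x = 8: [0↦10, 1↦0, 2↦10, 3↦7, 4↦2, 5↦6, 6↦8, 7↦8, 8↦6, 9↦2, 10↦7]  zeros at y ∈ {1}
  x = 9: [0↦6, 1↦7, 2↦6, 3↦3, 4↦9, 5↦2, 6↦4, 7↦4, 8↦2, 9↦9, 10↦3]  zeros at y ∈ ∅
  x = 10: [0↦0, 1↦1, 2↦0, 3↦8, 4↦3, 5↦7, 6↦9, 7↦9, 8↦7, 9↦3, 10↦8]  zeros at y ∈ {0, 2}
Collecting zeros: affine points = {(0, 3), (0, 10), (1, 5), (1, 8), (2, 3), (2, 10), (3, 0), (3, 2), (5, 1), (8, 1), (10, 0), (10, 2)}.
Total count |C(F_11)_aff| = 12.


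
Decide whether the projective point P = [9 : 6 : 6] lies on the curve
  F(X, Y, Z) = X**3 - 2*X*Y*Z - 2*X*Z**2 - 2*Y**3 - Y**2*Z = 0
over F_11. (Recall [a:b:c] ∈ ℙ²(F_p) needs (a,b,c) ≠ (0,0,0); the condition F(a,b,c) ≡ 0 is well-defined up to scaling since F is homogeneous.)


F(9,6,6) ≡ 6 (mod 11); P is NOT on the curve.

Evaluate F(9, 6, 6) term-by-term (mod 11).
  X**3 ↦ 1·729·1·1 = 729
  -2*X*Y*Z ↦ -2·9·6·6 = -648
  -2*X*Z**2 ↦ -2·9·1·36 = -648
  -2*Y**3 ↦ -2·1·216·1 = -432
  -Y**2*Z ↦ -1·1·36·6 = -216
Sum: F(9, 6, 6) = (729) + (-648) + (-648) + (-432) + (-216) = -1215.
Reducing mod 11: -1215 ≡ 6 (mod 11).
Since F(a, b, c) ≡ 6 ≠ 0 (mod 11), P does NOT lie on the curve.


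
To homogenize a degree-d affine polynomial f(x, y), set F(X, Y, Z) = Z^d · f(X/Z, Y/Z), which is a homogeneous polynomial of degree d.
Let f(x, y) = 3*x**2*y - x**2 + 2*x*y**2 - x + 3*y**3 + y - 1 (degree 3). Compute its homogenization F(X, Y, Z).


F(X, Y, Z) = 3*X**2*Y - X**2*Z + 2*X*Y**2 - X*Z**2 + 3*Y**3 + Y*Z**2 - Z**3

deg(f) = 3.
Substitute x = X/Z, y = Y/Z into f, then multiply by Z^3.
  monomial 3·x^2·y^1 ↦ 3·X^2·Y^1·Z^0.
  monomial -1·x^2·y^0 ↦ -1·X^2·Y^0·Z^1.
  monomial 2·x^1·y^2 ↦ 2·X^1·Y^2·Z^0.
  monomial -1·x^1·y^0 ↦ -1·X^1·Y^0·Z^2.
  monomial 3·x^0·y^3 ↦ 3·X^0·Y^3·Z^0.
  monomial 1·x^0·y^1 ↦ 1·X^0·Y^1·Z^2.
  monomial -1·x^0·y^0 ↦ -1·X^0·Y^0·Z^3.
Collecting: F(X, Y, Z) = 3*X**2*Y - X**2*Z + 2*X*Y**2 - X*Z**2 + 3*Y**3 + Y*Z**2 - Z**3.


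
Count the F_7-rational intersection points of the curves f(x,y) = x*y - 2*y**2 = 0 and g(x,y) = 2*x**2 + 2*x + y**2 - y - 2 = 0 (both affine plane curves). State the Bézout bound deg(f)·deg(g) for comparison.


Common zeros: {(1, 4), (3, 5)}; count = 2; Bézout bound = 4.

deg(f) = 2, deg(g) = 2, so Bézout bound = 4.
Scan x ∈ F_7. For each x, list the y ∈ F_7 with f(x, y) ≡ 0 and those with g(x, y) ≡ 0 (mod 7); the common zeros in that column are the intersection.
  x = 0: f ≡ 0 at y ∈ {0}; g ≡ 0 at y ∈ {2, 6}; common: ∅.
  x = 1: f ≡ 0 at y ∈ {0, 4}; g ≡ 0 at y ∈ {4}; common: {4}.
  x = 2: f ≡ 0 at y ∈ {0, 1}; g ≡ 0 at y ∈ ∅; common: ∅.
  x = 3: f ≡ 0 at y ∈ {0, 5}; g ≡ 0 at y ∈ {3, 5}; common: {5}.
  x = 4: f ≡ 0 at y ∈ {0, 2}; g ≡ 0 at y ∈ ∅; common: ∅.
  x = 5: f ≡ 0 at y ∈ {0, 6}; g ≡ 0 at y ∈ {4}; common: ∅.
  x = 6: f ≡ 0 at y ∈ {0, 3}; g ≡ 0 at y ∈ {2, 6}; common: ∅.
Collecting: common zeros = {(1, 4), (3, 5)}, so the count is 2.
Comparison with the Bézout bound: 2 ≤ 4 = deg(f)·deg(g), as expected for curves with no common component (the affine F_7-count falls short of the bound because intersections may lie at infinity, over extension fields, or carry multiplicity).


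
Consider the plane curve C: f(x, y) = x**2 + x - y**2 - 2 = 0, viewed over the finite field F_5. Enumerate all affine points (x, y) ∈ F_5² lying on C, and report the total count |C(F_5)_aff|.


Affine F_5-points: {(1, 0), (2, 2), (2, 3), (3, 0)}; count = 4.

For each of the 25 pairs (x, y) ∈ F_5², evaluate f(x, y) mod 5. Record the zeros.
  x = 0: [0↦3, 1↦2, 2↦4, 3↦4, 4↦2]  zeros at y ∈ ∅
  x = 1: [0↦0, 1↦4, 2↦1, 3↦1, 4↦4]  zeros at y ∈ {0}
  x = 2: [0↦4, 1↦3, 2↦0, 3↦0, 4↦3]  zeros at y ∈ {2, 3}
  x = 3: [0↦0, 1↦4, 2↦1, 3↦1, 4↦4]  zeros at y ∈ {0}
  x = 4: [0↦3, 1↦2, 2↦4, 3↦4, 4↦2]  zeros at y ∈ ∅
Collecting zeros: affine points = {(1, 0), (2, 2), (2, 3), (3, 0)}.
Total count |C(F_5)_aff| = 4.


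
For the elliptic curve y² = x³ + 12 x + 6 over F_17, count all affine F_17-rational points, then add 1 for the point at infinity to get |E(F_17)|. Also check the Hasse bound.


Affine points = {(1, 6), (1, 11), (2, 2), (2, 15), (3, 1), (3, 16), (4, 4), (4, 13), (5, 2), (5, 15), (7, 5), (7, 12), (8, 6), (8, 11), (10, 2), (10, 15), (12, 5), (12, 12), (13, 8), (13, 9), (15, 5), (15, 12)}; affine count = 22; |E(F_17)| = 23.

Discriminant check: Δ ∝ 4a³ + 27b² = 4·12³ + 27·6² = 4·1728 + 27·36 ≡ 13 (mod 17). Nonzero ⇒ E is nonsingular.
For each x ∈ F_17, compute rhs = x³ + 12·x + 6 mod 17, then count y ∈ F_17 with y² ≡ rhs.
  x = 0: rhs = 6, matching y values: none (0 points).
  x = 1: rhs = 2, matching y values: 6, 11 (2 points).
  x = 2: rhs = 4, matching y values: 2, 15 (2 points).
  x = 3: rhs = 1, matching y values: 1, 16 (2 points).
  x = 4: rhs = 16, matching y values: 4, 13 (2 points).
  x = 5: rhs = 4, matching y values: 2, 15 (2 points).
  x = 6: rhs = 5, matching y values: none (0 points).
  x = 7: rhs = 8, matching y values: 5, 12 (2 points).
  x = 8: rhs = 2, matching y values: 6, 11 (2 points).
  x = 9: rhs = 10, matching y values: none (0 points).
  x = 10: rhs = 4, matching y values: 2, 15 (2 points).
  x = 11: rhs = 7, matching y values: none (0 points).
  x = 12: rhs = 8, matching y values: 5, 12 (2 points).
  x = 13: rhs = 13, matching y values: 8, 9 (2 points).
  x = 14: rhs = 11, matching y values: none (0 points).
  x = 15: rhs = 8, matching y values: 5, 12 (2 points).
  x = 16: rhs = 10, matching y values: none (0 points).
Total affine count: 22.
Full point count |E(F_17)| = 22 + 1 = 23.
Hasse bound: |23 − (17+1)| = |5| = 5 ≤ 2√17 ≈ 8.2462 ✓.


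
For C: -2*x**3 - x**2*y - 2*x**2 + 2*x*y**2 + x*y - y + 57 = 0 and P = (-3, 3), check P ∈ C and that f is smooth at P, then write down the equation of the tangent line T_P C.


Tangent line at P: -3*x - 49*y + 138 = 0.

Step 1: f(-3, 3) = 0, so P lies on C.
Step 2: partial derivatives
  f_x(x, y) = -6*x**2 - 2*x*y - 4*x + 2*y**2 + y, f_y(x, y) = -x**2 + 4*x*y + x - 1.
  f_x(P) = -3, f_y(P) = -49 (gradient nonzero, so P is smooth).
Step 3: tangent line at P: -3·(x − -3) + -49·(y − 3) = 0.
Expanding: -3*x - 49*y + 138 = 0.


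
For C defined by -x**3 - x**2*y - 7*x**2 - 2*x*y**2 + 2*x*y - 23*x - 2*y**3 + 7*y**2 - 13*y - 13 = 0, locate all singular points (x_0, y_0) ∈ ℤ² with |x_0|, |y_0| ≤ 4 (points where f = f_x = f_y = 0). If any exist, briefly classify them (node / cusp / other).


Singular points: {(-3, 2)}; classification: cusp.

Compute partial derivatives:
  f_x = -3*x**2 - 2*x*y - 14*x - 2*y**2 + 2*y - 23.
  f_y = -x**2 - 4*x*y + 2*x - 6*y**2 + 14*y - 13.
Scan x_0 ∈ {−4, ..., 4}. For each x_0, f_y(x_0, y) is a polynomial in y; find its integer roots y ∈ {−4, ..., 4}, then test f_x and f at those candidates.
  x = -4: f_y(-4, y) = -6*y**2 + 30*y - 37; no integer root y with |y| ≤ 4.
  x = -3: f_y(-3, y) = -6*y**2 + 26*y - 28; vanishes at y ∈ {2}. (-3, 2): f_x = 0, f = 0 — SINGULAR.
  x = -2: f_y(-2, y) = -6*y**2 + 22*y - 21; no integer root y with |y| ≤ 4.
  x = -1: f_y(-1, y) = -6*y**2 + 18*y - 16; no integer root y with |y| ≤ 4.
  x = 0: f_y(0, y) = -6*y**2 + 14*y - 13; no integer root y with |y| ≤ 4.
  x = 1: f_y(1, y) = -6*y**2 + 10*y - 12; no integer root y with |y| ≤ 4.
  x = 2: f_y(2, y) = -6*y**2 + 6*y - 13; no integer root y with |y| ≤ 4.
  x = 3: f_y(3, y) = -6*y**2 + 2*y - 16; no integer root y with |y| ≤ 4.
  x = 4: f_y(4, y) = -6*y**2 - 2*y - 21; no integer root y with |y| ≤ 4.
Only singular point on the grid: (-3, 2).
Classify: substitute x = -3 + u, y = 2 + v and expand: f = -u**3 - u**2*v - 2*u*v**2 - 2*v**3 + v**2.
No constant or linear terms (consistent with a singular point). Quadratic part: v**2. Cubic part: -u**3 - u**2*v - 2*u*v**2 - 2*v**3.
The quadratic part v**2 is a perfect square, so there is a single (double) tangent line v = 0, i.e. y = 2. Restricting the cubic part to that line (v = 0) leaves -u**3 ≠ 0, so f is not divisible by v and the branch is v² ≈ u**3 to lowest order — this is a cusp.
Classification: cusp.


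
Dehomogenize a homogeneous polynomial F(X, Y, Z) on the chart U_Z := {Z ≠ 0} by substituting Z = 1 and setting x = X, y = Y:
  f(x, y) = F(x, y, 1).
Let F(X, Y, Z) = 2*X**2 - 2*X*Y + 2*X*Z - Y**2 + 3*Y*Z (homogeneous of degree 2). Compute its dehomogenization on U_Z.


f(x, y) = 2*x**2 - 2*x*y + 2*x - y**2 + 3*y

On U_Z we set Z = 1. Each monomial c·X^i·Y^j·Z^k in F becomes c·x^i·y^j·1^k = c·x^i·y^j.
Substituting Z = 1: F(X, Y, 1) = 2*x**2 - 2*x*y + 2*x - y**2 + 3*y.
Note: deg(f) ≤ deg(F) = 2; strict inequality happens when F is divisible by Z (lost terms).


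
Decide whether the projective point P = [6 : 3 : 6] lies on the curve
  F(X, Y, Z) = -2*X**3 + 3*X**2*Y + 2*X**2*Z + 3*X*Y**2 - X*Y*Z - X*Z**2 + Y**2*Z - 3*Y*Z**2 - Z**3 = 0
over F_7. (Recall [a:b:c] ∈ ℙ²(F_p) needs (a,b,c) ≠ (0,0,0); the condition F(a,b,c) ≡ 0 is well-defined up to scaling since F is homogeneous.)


F(6,3,6) ≡ 5 (mod 7); P is NOT on the curve.

Evaluate F(6, 3, 6) term-by-term (mod 7).
  -2*X**3 ↦ -2·216·1·1 = -432
  3*X**2*Y ↦ 3·36·3·1 = 324
  2*X**2*Z ↦ 2·36·1·6 = 432
  3*X*Y**2 ↦ 3·6·9·1 = 162
  -X*Y*Z ↦ -1·6·3·6 = -108
  -X*Z**2 ↦ -1·6·1·36 = -216
  Y**2*Z ↦ 1·1·9·6 = 54
  -3*Y*Z**2 ↦ -3·1·3·36 = -324
  -Z**3 ↦ -1·1·1·216 = -216
Sum: F(6, 3, 6) = (-432) + (324) + (432) + (162) + (-108) + (-216) + (54) + (-324) + (-216) = -324.
Reducing mod 7: -324 ≡ 5 (mod 7).
Since F(a, b, c) ≡ 5 ≠ 0 (mod 7), P does NOT lie on the curve.


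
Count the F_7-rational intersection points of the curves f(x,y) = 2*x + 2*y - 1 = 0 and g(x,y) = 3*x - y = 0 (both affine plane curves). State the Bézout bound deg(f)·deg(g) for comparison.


Common zeros: {(1, 3)}; count = 1; Bézout bound = 1.

deg(f) = 1, deg(g) = 1, so Bézout bound = 1.
Scan x ∈ F_7. For each x, list the y ∈ F_7 with f(x, y) ≡ 0 and those with g(x, y) ≡ 0 (mod 7); the common zeros in that column are the intersection.
  x = 0: f ≡ 0 at y ∈ {4}; g ≡ 0 at y ∈ {0}; common: ∅.
  x = 1: f ≡ 0 at y ∈ {3}; g ≡ 0 at y ∈ {3}; common: {3}.
  x = 2: f ≡ 0 at y ∈ {2}; g ≡ 0 at y ∈ {6}; common: ∅.
  x = 3: f ≡ 0 at y ∈ {1}; g ≡ 0 at y ∈ {2}; common: ∅.
  x = 4: f ≡ 0 at y ∈ {0}; g ≡ 0 at y ∈ {5}; common: ∅.
  x = 5: f ≡ 0 at y ∈ {6}; g ≡ 0 at y ∈ {1}; common: ∅.
  x = 6: f ≡ 0 at y ∈ {5}; g ≡ 0 at y ∈ {4}; common: ∅.
Collecting: common zeros = {(1, 3)}, so the count is 1.
Comparison with the Bézout bound: 1 ≤ 1 = deg(f)·deg(g), as expected for curves with no common component (the bound is attained).


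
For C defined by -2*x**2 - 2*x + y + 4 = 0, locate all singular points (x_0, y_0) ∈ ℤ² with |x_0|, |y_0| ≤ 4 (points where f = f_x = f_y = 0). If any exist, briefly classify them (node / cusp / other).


No singular points in the scanned grid; C is smooth there.

Compute partial derivatives:
  f_x = -4*x - 2.
  f_y = 1.
f_y = 1 is a nonzero constant, so f_y never vanishes: no point (x, y) can satisfy f = f_x = f_y = 0. In particular no (x, y) ∈ {−4, ..., 4}² is singular; the curve is smooth.


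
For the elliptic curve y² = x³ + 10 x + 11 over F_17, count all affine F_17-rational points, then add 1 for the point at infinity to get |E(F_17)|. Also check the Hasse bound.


Affine points = {(3, 0), (4, 8), (4, 9), (5, 4), (5, 13), (6, 7), (6, 10), (7, 4), (7, 13), (8, 5), (8, 12), (13, 3), (13, 14), (15, 0), (16, 0)}; affine count = 15; |E(F_17)| = 16.

Discriminant check: Δ ∝ 4a³ + 27b² = 4·10³ + 27·11² = 4·1000 + 27·121 ≡ 8 (mod 17). Nonzero ⇒ E is nonsingular.
For each x ∈ F_17, compute rhs = x³ + 10·x + 11 mod 17, then count y ∈ F_17 with y² ≡ rhs.
  x = 0: rhs = 11, matching y values: none (0 points).
  x = 1: rhs = 5, matching y values: none (0 points).
  x = 2: rhs = 5, matching y values: none (0 points).
  x = 3: rhs = 0, matching y values: 0 (1 points).
  x = 4: rhs = 13, matching y values: 8, 9 (2 points).
  x = 5: rhs = 16, matching y values: 4, 13 (2 points).
  x = 6: rhs = 15, matching y values: 7, 10 (2 points).
  x = 7: rhs = 16, matching y values: 4, 13 (2 points).
  x = 8: rhs = 8, matching y values: 5, 12 (2 points).
  x = 9: rhs = 14, matching y values: none (0 points).
  x = 10: rhs = 6, matching y values: none (0 points).
  x = 11: rhs = 7, matching y values: none (0 points).
  x = 12: rhs = 6, matching y values: none (0 points).
  x = 13: rhs = 9, matching y values: 3, 14 (2 points).
  x = 14: rhs = 5, matching y values: none (0 points).
  x = 15: rhs = 0, matching y values: 0 (1 points).
  x = 16: rhs = 0, matching y values: 0 (1 points).
Total affine count: 15.
Full point count |E(F_17)| = 15 + 1 = 16.
Hasse bound: |16 − (17+1)| = |-2| = 2 ≤ 2√17 ≈ 8.2462 ✓.


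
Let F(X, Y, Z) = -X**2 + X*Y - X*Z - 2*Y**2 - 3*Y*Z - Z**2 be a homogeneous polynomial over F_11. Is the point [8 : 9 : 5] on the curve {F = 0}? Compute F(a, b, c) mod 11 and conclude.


F(8,9,5) ≡ 9 (mod 11); P is NOT on the curve.

Evaluate F(8, 9, 5) term-by-term (mod 11).
  -X**2 ↦ -1·64·1·1 = -64
  X*Y ↦ 1·8·9·1 = 72
  -X*Z ↦ -1·8·1·5 = -40
  -2*Y**2 ↦ -2·1·81·1 = -162
  -3*Y*Z ↦ -3·1·9·5 = -135
  -Z**2 ↦ -1·1·1·25 = -25
Sum: F(8, 9, 5) = (-64) + (72) + (-40) + (-162) + (-135) + (-25) = -354.
Reducing mod 11: -354 ≡ 9 (mod 11).
Since F(a, b, c) ≡ 9 ≠ 0 (mod 11), P does NOT lie on the curve.


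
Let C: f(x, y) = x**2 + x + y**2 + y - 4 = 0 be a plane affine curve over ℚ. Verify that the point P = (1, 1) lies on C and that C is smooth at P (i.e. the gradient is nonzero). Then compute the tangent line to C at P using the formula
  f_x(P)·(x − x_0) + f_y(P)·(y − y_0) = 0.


Tangent line at P: 3*x + 3*y - 6 = 0.

Step 1: f(1, 1) = 0, so P lies on C.
Step 2: partial derivatives
  f_x(x, y) = 2*x + 1, f_y(x, y) = 2*y + 1.
  f_x(P) = 3, f_y(P) = 3 (gradient nonzero, so P is smooth).
Step 3: tangent line at P: 3·(x − 1) + 3·(y − 1) = 0.
Expanding: 3*x + 3*y - 6 = 0.


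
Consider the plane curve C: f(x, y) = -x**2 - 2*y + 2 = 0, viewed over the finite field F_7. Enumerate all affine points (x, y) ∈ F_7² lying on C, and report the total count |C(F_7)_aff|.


Affine F_7-points: {(0, 1), (1, 4), (2, 6), (3, 0), (4, 0), (5, 6), (6, 4)}; count = 7.

For each of the 49 pairs (x, y) ∈ F_7², evaluate f(x, y) mod 7. Record the zeros.
  x = 0: [0↦2, 1↦0, 2↦5, 3↦3, 4↦1, 5↦6, 6↦4]  zeros at y ∈ {1}
  x = 1: [0↦1, 1↦6, 2↦4, 3↦2, 4↦0, 5↦5, 6↦3]  zeros at y ∈ {4}
  x = 2: [0↦5, 1↦3, 2↦1, 3↦6, 4↦4, 5↦2, 6↦0]  zeros at y ∈ {6}
  x = 3: [0↦0, 1↦5, 2↦3, 3↦1, 4↦6, 5↦4, 6↦2]  zeros at y ∈ {0}
  x = 4: [0↦0, 1↦5, 2↦3, 3↦1, 4↦6, 5↦4, 6↦2]  zeros at y ∈ {0}
  x = 5: [0↦5, 1↦3, 2↦1, 3↦6, 4↦4, 5↦2, 6↦0]  zeros at y ∈ {6}
  x = 6: [0↦1, 1↦6, 2↦4, 3↦2, 4↦0, 5↦5, 6↦3]  zeros at y ∈ {4}
Collecting zeros: affine points = {(0, 1), (1, 4), (2, 6), (3, 0), (4, 0), (5, 6), (6, 4)}.
Total count |C(F_7)_aff| = 7.


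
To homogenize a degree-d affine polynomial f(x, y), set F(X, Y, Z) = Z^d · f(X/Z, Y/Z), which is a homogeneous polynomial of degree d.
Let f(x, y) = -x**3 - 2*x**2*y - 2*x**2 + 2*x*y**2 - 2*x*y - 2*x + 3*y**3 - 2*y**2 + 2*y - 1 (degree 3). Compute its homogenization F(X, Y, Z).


F(X, Y, Z) = -X**3 - 2*X**2*Y - 2*X**2*Z + 2*X*Y**2 - 2*X*Y*Z - 2*X*Z**2 + 3*Y**3 - 2*Y**2*Z + 2*Y*Z**2 - Z**3

deg(f) = 3.
Substitute x = X/Z, y = Y/Z into f, then multiply by Z^3.
  monomial -1·x^3·y^0 ↦ -1·X^3·Y^0·Z^0.
  monomial -2·x^2·y^1 ↦ -2·X^2·Y^1·Z^0.
  monomial -2·x^2·y^0 ↦ -2·X^2·Y^0·Z^1.
  monomial 2·x^1·y^2 ↦ 2·X^1·Y^2·Z^0.
  monomial -2·x^1·y^1 ↦ -2·X^1·Y^1·Z^1.
  monomial -2·x^1·y^0 ↦ -2·X^1·Y^0·Z^2.
  monomial 3·x^0·y^3 ↦ 3·X^0·Y^3·Z^0.
  monomial -2·x^0·y^2 ↦ -2·X^0·Y^2·Z^1.
  monomial 2·x^0·y^1 ↦ 2·X^0·Y^1·Z^2.
  monomial -1·x^0·y^0 ↦ -1·X^0·Y^0·Z^3.
Collecting: F(X, Y, Z) = -X**3 - 2*X**2*Y - 2*X**2*Z + 2*X*Y**2 - 2*X*Y*Z - 2*X*Z**2 + 3*Y**3 - 2*Y**2*Z + 2*Y*Z**2 - Z**3.


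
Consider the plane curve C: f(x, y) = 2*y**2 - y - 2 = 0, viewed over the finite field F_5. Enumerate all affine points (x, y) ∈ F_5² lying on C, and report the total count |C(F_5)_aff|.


Affine F_5-points: ∅; count = 0.

For each of the 25 pairs (x, y) ∈ F_5², evaluate f(x, y) mod 5. Record the zeros.
  x = 0: [0↦3, 1↦4, 2↦4, 3↦3, 4↦1]  zeros at y ∈ ∅
  x = 1: [0↦3, 1↦4, 2↦4, 3↦3, 4↦1]  zeros at y ∈ ∅
  x = 2: [0↦3, 1↦4, 2↦4, 3↦3, 4↦1]  zeros at y ∈ ∅
  x = 3: [0↦3, 1↦4, 2↦4, 3↦3, 4↦1]  zeros at y ∈ ∅
  x = 4: [0↦3, 1↦4, 2↦4, 3↦3, 4↦1]  zeros at y ∈ ∅
Collecting zeros: affine points = ∅.
Total count |C(F_5)_aff| = 0.


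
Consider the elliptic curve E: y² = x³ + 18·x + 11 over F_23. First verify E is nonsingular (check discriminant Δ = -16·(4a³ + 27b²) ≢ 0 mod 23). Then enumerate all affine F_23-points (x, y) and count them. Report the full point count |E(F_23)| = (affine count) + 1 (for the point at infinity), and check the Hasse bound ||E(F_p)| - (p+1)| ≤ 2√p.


Affine points = {(2, 3), (2, 20), (3, 0), (4, 3), (4, 20), (6, 6), (6, 17), (8, 0), (10, 8), (10, 15), (12, 0), (13, 2), (13, 21), (16, 5), (16, 18), (17, 3), (17, 20), (18, 7), (18, 16), (19, 6), (19, 17), (21, 6), (21, 17)}; affine count = 23; |E(F_23)| = 24.

Discriminant check: Δ ∝ 4a³ + 27b² = 4·18³ + 27·11² = 4·5832 + 27·121 ≡ 7 (mod 23). Nonzero ⇒ E is nonsingular.
For each x ∈ F_23, compute rhs = x³ + 18·x + 11 mod 23, then count y ∈ F_23 with y² ≡ rhs.
  x = 0: rhs = 11, matching y values: none (0 points).
  x = 1: rhs = 7, matching y values: none (0 points).
  x = 2: rhs = 9, matching y values: 3, 20 (2 points).
  x = 3: rhs = 0, matching y values: 0 (1 points).
  x = 4: rhs = 9, matching y values: 3, 20 (2 points).
  x = 5: rhs = 19, matching y values: none (0 points).
  x = 6: rhs = 13, matching y values: 6, 17 (2 points).
  x = 7: rhs = 20, matching y values: none (0 points).
  x = 8: rhs = 0, matching y values: 0 (1 points).
  x = 9: rhs = 5, matching y values: none (0 points).
  x = 10: rhs = 18, matching y values: 8, 15 (2 points).
  x = 11: rhs = 22, matching y values: none (0 points).
  x = 12: rhs = 0, matching y values: 0 (1 points).
  x = 13: rhs = 4, matching y values: 2, 21 (2 points).
  x = 14: rhs = 17, matching y values: none (0 points).
  x = 15: rhs = 22, matching y values: none (0 points).
  x = 16: rhs = 2, matching y values: 5, 18 (2 points).
  x = 17: rhs = 9, matching y values: 3, 20 (2 points).
  x = 18: rhs = 3, matching y values: 7, 16 (2 points).
  x = 19: rhs = 13, matching y values: 6, 17 (2 points).
  x = 20: rhs = 22, matching y values: none (0 points).
  x = 21: rhs = 13, matching y values: 6, 17 (2 points).
  x = 22: rhs = 15, matching y values: none (0 points).
Total affine count: 23.
Full point count |E(F_23)| = 23 + 1 = 24.
Hasse bound: |24 − (23+1)| = |0| = 0 ≤ 2√23 ≈ 9.5917 ✓.


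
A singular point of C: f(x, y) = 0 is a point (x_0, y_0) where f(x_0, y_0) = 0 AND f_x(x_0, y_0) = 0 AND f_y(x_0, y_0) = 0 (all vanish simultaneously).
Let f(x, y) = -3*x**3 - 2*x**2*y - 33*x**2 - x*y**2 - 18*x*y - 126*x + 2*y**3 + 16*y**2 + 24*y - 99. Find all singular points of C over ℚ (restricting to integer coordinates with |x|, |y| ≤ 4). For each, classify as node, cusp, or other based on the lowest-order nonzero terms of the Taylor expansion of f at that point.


Singular points: {(-3, -3)}; classification: cusp.

Compute partial derivatives:
  f_x = -9*x**2 - 4*x*y - 66*x - y**2 - 18*y - 126.
  f_y = -2*x**2 - 2*x*y - 18*x + 6*y**2 + 32*y + 24.
Scan x_0 ∈ {−4, ..., 4}. For each x_0, f_y(x_0, y) is a polynomial in y; find its integer roots y ∈ {−4, ..., 4}, then test f_x and f at those candidates.
  x = -4: f_y(-4, y) = 6*y**2 + 40*y + 64; vanishes at y ∈ {-4}. (-4, -4): f_x = -14 ≠ 0.
  x = -3: f_y(-3, y) = 6*y**2 + 38*y + 60; vanishes at y ∈ {-3}. (-3, -3): f_x = 0, f = 0 — SINGULAR.
  x = -2: f_y(-2, y) = 6*y**2 + 36*y + 52; no integer root y with |y| ≤ 4.
  x = -1: f_y(-1, y) = 6*y**2 + 34*y + 40; vanishes at y ∈ {-4}. (-1, -4): f_x = -29 ≠ 0.
  x = 0: f_y(0, y) = 6*y**2 + 32*y + 24; no integer root y with |y| ≤ 4.
  x = 1: f_y(1, y) = 6*y**2 + 30*y + 4; no integer root y with |y| ≤ 4.
  x = 2: f_y(2, y) = 6*y**2 + 28*y - 20; no integer root y with |y| ≤ 4.
  x = 3: f_y(3, y) = 6*y**2 + 26*y - 48; no integer root y with |y| ≤ 4.
  x = 4: f_y(4, y) = 6*y**2 + 24*y - 80; no integer root y with |y| ≤ 4.
Only singular point on the grid: (-3, -3).
Classify: substitute x = -3 + u, y = -3 + v and expand: f = -3*u**3 - 2*u**2*v - u*v**2 + 2*v**3 + v**2.
No constant or linear terms (consistent with a singular point). Quadratic part: v**2. Cubic part: -3*u**3 - 2*u**2*v - u*v**2 + 2*v**3.
The quadratic part v**2 is a perfect square, so there is a single (double) tangent line v = 0, i.e. y = -3. Restricting the cubic part to that line (v = 0) leaves -3*u**3 ≠ 0, so f is not divisible by v and the branch is v² ≈ 3*u**3 to lowest order — this is a cusp.
Classification: cusp.


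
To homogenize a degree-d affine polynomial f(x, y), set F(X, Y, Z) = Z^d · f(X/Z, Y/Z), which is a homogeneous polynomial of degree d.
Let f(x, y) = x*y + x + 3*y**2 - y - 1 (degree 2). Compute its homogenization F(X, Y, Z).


F(X, Y, Z) = X*Y + X*Z + 3*Y**2 - Y*Z - Z**2

deg(f) = 2.
Substitute x = X/Z, y = Y/Z into f, then multiply by Z^2.
  monomial 1·x^1·y^1 ↦ 1·X^1·Y^1·Z^0.
  monomial 1·x^1·y^0 ↦ 1·X^1·Y^0·Z^1.
  monomial 3·x^0·y^2 ↦ 3·X^0·Y^2·Z^0.
  monomial -1·x^0·y^1 ↦ -1·X^0·Y^1·Z^1.
  monomial -1·x^0·y^0 ↦ -1·X^0·Y^0·Z^2.
Collecting: F(X, Y, Z) = X*Y + X*Z + 3*Y**2 - Y*Z - Z**2.


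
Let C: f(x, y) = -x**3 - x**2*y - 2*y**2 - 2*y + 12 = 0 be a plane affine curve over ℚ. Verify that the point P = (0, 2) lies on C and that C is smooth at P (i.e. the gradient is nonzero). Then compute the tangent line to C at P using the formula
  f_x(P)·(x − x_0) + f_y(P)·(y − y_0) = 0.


Tangent line at P: 20 - 10*y = 0.

Step 1: f(0, 2) = 0, so P lies on C.
Step 2: partial derivatives
  f_x(x, y) = -3*x**2 - 2*x*y, f_y(x, y) = -x**2 - 4*y - 2.
  f_x(P) = 0, f_y(P) = -10 (gradient nonzero, so P is smooth).
Step 3: tangent line at P: 0·(x − 0) + -10·(y − 2) = 0.
Expanding: 20 - 10*y = 0.


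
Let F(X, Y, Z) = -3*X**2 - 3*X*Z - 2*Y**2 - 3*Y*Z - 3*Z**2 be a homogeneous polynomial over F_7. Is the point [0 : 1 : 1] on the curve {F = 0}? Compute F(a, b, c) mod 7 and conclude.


F(0,1,1) ≡ 6 (mod 7); P is NOT on the curve.

Evaluate F(0, 1, 1) term-by-term (mod 7).
  -3*X**2 ↦ -3·0·1·1 = 0
  -3*X*Z ↦ -3·0·1·1 = 0
  -2*Y**2 ↦ -2·1·1·1 = -2
  -3*Y*Z ↦ -3·1·1·1 = -3
  -3*Z**2 ↦ -3·1·1·1 = -3
Sum: F(0, 1, 1) = (0) + (0) + (-2) + (-3) + (-3) = -8.
Reducing mod 7: -8 ≡ 6 (mod 7).
Since F(a, b, c) ≡ 6 ≠ 0 (mod 7), P does NOT lie on the curve.


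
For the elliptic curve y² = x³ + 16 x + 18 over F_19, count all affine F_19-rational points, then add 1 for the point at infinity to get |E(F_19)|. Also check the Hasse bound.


Affine points = {(1, 4), (1, 15), (2, 1), (2, 18), (3, 6), (3, 13), (6, 8), (6, 11), (7, 6), (7, 13), (9, 6), (9, 13), (10, 0), (11, 9), (11, 10), (12, 0), (15, 2), (15, 17), (16, 0), (17, 4), (17, 15), (18, 1), (18, 18)}; affine count = 23; |E(F_19)| = 24.

Discriminant check: Δ ∝ 4a³ + 27b² = 4·16³ + 27·18² = 4·4096 + 27·324 ≡ 14 (mod 19). Nonzero ⇒ E is nonsingular.
For each x ∈ F_19, compute rhs = x³ + 16·x + 18 mod 19, then count y ∈ F_19 with y² ≡ rhs.
  x = 0: rhs = 18, matching y values: none (0 points).
  x = 1: rhs = 16, matching y values: 4, 15 (2 points).
  x = 2: rhs = 1, matching y values: 1, 18 (2 points).
  x = 3: rhs = 17, matching y values: 6, 13 (2 points).
  x = 4: rhs = 13, matching y values: none (0 points).
  x = 5: rhs = 14, matching y values: none (0 points).
  x = 6: rhs = 7, matching y values: 8, 11 (2 points).
  x = 7: rhs = 17, matching y values: 6, 13 (2 points).
  x = 8: rhs = 12, matching y values: none (0 points).
  x = 9: rhs = 17, matching y values: 6, 13 (2 points).
  x = 10: rhs = 0, matching y values: 0 (1 points).
  x = 11: rhs = 5, matching y values: 9, 10 (2 points).
  x = 12: rhs = 0, matching y values: 0 (1 points).
  x = 13: rhs = 10, matching y values: none (0 points).
  x = 14: rhs = 3, matching y values: none (0 points).
  x = 15: rhs = 4, matching y values: 2, 17 (2 points).
  x = 16: rhs = 0, matching y values: 0 (1 points).
  x = 17: rhs = 16, matching y values: 4, 15 (2 points).
  x = 18: rhs = 1, matching y values: 1, 18 (2 points).
Total affine count: 23.
Full point count |E(F_19)| = 23 + 1 = 24.
Hasse bound: |24 − (19+1)| = |4| = 4 ≤ 2√19 ≈ 8.7178 ✓.


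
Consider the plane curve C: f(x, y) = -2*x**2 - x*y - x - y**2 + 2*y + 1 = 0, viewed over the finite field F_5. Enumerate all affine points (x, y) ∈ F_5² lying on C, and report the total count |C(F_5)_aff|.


Affine F_5-points: {(2, 1), (2, 4), (3, 0), (3, 4), (4, 0), (4, 3)}; count = 6.

For each of the 25 pairs (x, y) ∈ F_5², evaluate f(x, y) mod 5. Record the zeros.
  x = 0: [0↦1, 1↦2, 2↦1, 3↦3, 4↦3]  zeros at y ∈ ∅
  x = 1: [0↦3, 1↦3, 2↦1, 3↦2, 4↦1]  zeros at y ∈ ∅
  x = 2: [0↦1, 1↦0, 2↦2, 3↦2, 4↦0]  zeros at y ∈ {1, 4}
  x = 3: [0↦0, 1↦3, 2↦4, 3↦3, 4↦0]  zeros at y ∈ {0, 4}
  x = 4: [0↦0, 1↦2, 2↦2, 3↦0, 4↦1]  zeros at y ∈ {0, 3}
Collecting zeros: affine points = {(2, 1), (2, 4), (3, 0), (3, 4), (4, 0), (4, 3)}.
Total count |C(F_5)_aff| = 6.


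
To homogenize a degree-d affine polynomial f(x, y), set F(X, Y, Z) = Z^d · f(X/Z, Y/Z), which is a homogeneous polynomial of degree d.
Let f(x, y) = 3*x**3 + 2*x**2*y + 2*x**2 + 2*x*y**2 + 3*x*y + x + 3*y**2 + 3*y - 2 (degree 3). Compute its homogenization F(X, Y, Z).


F(X, Y, Z) = 3*X**3 + 2*X**2*Y + 2*X**2*Z + 2*X*Y**2 + 3*X*Y*Z + X*Z**2 + 3*Y**2*Z + 3*Y*Z**2 - 2*Z**3

deg(f) = 3.
Substitute x = X/Z, y = Y/Z into f, then multiply by Z^3.
  monomial 3·x^3·y^0 ↦ 3·X^3·Y^0·Z^0.
  monomial 2·x^2·y^1 ↦ 2·X^2·Y^1·Z^0.
  monomial 2·x^2·y^0 ↦ 2·X^2·Y^0·Z^1.
  monomial 2·x^1·y^2 ↦ 2·X^1·Y^2·Z^0.
  monomial 3·x^1·y^1 ↦ 3·X^1·Y^1·Z^1.
  monomial 1·x^1·y^0 ↦ 1·X^1·Y^0·Z^2.
  monomial 3·x^0·y^2 ↦ 3·X^0·Y^2·Z^1.
  monomial 3·x^0·y^1 ↦ 3·X^0·Y^1·Z^2.
  monomial -2·x^0·y^0 ↦ -2·X^0·Y^0·Z^3.
Collecting: F(X, Y, Z) = 3*X**3 + 2*X**2*Y + 2*X**2*Z + 2*X*Y**2 + 3*X*Y*Z + X*Z**2 + 3*Y**2*Z + 3*Y*Z**2 - 2*Z**3.


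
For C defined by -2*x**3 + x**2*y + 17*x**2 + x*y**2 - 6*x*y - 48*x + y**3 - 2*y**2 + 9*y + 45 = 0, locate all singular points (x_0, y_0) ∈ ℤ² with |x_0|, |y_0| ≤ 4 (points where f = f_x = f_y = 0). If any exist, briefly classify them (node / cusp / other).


Singular points: {(3, 0)}; classification: node.

Compute partial derivatives:
  f_x = -6*x**2 + 2*x*y + 34*x + y**2 - 6*y - 48.
  f_y = x**2 + 2*x*y - 6*x + 3*y**2 - 4*y + 9.
Scan x_0 ∈ {−4, ..., 4}. For each x_0, f_y(x_0, y) is a polynomial in y; find its integer roots y ∈ {−4, ..., 4}, then test f_x and f at those candidates.
  x = -4: f_y(-4, y) = 3*y**2 - 12*y + 49; no integer root y with |y| ≤ 4.
  x = -3: f_y(-3, y) = 3*y**2 - 10*y + 36; no integer root y with |y| ≤ 4.
  x = -2: f_y(-2, y) = 3*y**2 - 8*y + 25; no integer root y with |y| ≤ 4.
  x = -1: f_y(-1, y) = 3*y**2 - 6*y + 16; no integer root y with |y| ≤ 4.
  x = 0: f_y(0, y) = 3*y**2 - 4*y + 9; no integer root y with |y| ≤ 4.
  x = 1: f_y(1, y) = 3*y**2 - 2*y + 4; no integer root y with |y| ≤ 4.
  x = 2: f_y(2, y) = 3*y**2 + 1; no integer root y with |y| ≤ 4.
  x = 3: f_y(3, y) = 3*y**2 + 2*y; vanishes at y ∈ {0}. (3, 0): f_x = 0, f = 0 — SINGULAR.
  x = 4: f_y(4, y) = 3*y**2 + 4*y + 1; vanishes at y ∈ {-1}. (4, -1): f_x = -9 ≠ 0.
Only singular point on the grid: (3, 0).
Classify: substitute x = 3 + u, y = 0 + v and expand: f = -2*u**3 + u**2*v - u**2 + u*v**2 + v**3 + v**2.
No constant or linear terms (consistent with a singular point). Quadratic part: -u**2 + v**2. Cubic part: -2*u**3 + u**2*v + u*v**2 + v**3.
The quadratic part v**2 - u**2 = (v − u)(v + u) splits into two distinct linear factors, so there are two distinct tangent lines y − 0 = ±(x − 3) — this is a node (ordinary double point).
Classification: node.


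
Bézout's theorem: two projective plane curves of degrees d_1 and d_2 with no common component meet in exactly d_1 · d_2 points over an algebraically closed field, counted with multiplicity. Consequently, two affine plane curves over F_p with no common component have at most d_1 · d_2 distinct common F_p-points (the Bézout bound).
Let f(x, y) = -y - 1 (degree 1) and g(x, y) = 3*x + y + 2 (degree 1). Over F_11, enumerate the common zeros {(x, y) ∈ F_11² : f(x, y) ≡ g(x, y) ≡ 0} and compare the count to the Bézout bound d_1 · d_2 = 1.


Common zeros: {(7, 10)}; count = 1; Bézout bound = 1.

deg(f) = 1, deg(g) = 1, so Bézout bound = 1.
Scan x ∈ F_11. For each x, list the y ∈ F_11 with f(x, y) ≡ 0 and those with g(x, y) ≡ 0 (mod 11); the common zeros in that column are the intersection.
  x = 0: f ≡ 0 at y ∈ {10}; g ≡ 0 at y ∈ {9}; common: ∅.
  x = 1: f ≡ 0 at y ∈ {10}; g ≡ 0 at y ∈ {6}; common: ∅.
  x = 2: f ≡ 0 at y ∈ {10}; g ≡ 0 at y ∈ {3}; common: ∅.
  x = 3: f ≡ 0 at y ∈ {10}; g ≡ 0 at y ∈ {0}; common: ∅.
  x = 4: f ≡ 0 at y ∈ {10}; g ≡ 0 at y ∈ {8}; common: ∅.
  x = 5: f ≡ 0 at y ∈ {10}; g ≡ 0 at y ∈ {5}; common: ∅.
  x = 6: f ≡ 0 at y ∈ {10}; g ≡ 0 at y ∈ {2}; common: ∅.
  x = 7: f ≡ 0 at y ∈ {10}; g ≡ 0 at y ∈ {10}; common: {10}.
  x = 8: f ≡ 0 at y ∈ {10}; g ≡ 0 at y ∈ {7}; common: ∅.
  x = 9: f ≡ 0 at y ∈ {10}; g ≡ 0 at y ∈ {4}; common: ∅.
  x = 10: f ≡ 0 at y ∈ {10}; g ≡ 0 at y ∈ {1}; common: ∅.
Collecting: common zeros = {(7, 10)}, so the count is 1.
Comparison with the Bézout bound: 1 ≤ 1 = deg(f)·deg(g), as expected for curves with no common component (the bound is attained).
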